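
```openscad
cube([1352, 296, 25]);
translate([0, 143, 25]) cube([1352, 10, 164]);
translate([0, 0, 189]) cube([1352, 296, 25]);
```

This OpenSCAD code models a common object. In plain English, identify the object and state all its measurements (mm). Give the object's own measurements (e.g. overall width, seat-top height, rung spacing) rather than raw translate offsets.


An I-beam lying along x, 1352 mm long. Overall section height 214 mm. Two flanges 296 mm wide (y) and 25 mm thick, one on the floor and one at the top; a web 10 mm thick runs between them, centred on the flange width.


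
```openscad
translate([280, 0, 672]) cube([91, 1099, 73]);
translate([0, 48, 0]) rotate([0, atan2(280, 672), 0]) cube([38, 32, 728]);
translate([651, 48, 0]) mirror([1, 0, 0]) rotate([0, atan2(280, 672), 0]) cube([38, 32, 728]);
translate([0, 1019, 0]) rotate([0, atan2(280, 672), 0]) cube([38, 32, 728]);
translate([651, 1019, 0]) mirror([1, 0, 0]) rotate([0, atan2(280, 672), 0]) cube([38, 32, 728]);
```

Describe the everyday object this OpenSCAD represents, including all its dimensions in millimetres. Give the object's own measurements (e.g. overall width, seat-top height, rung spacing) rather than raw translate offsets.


A sawhorse. A 91×1099×73 mm beam (x, y, z) sits on two A-frame leg pairs. Each pair is two raked legs of 38×32 mm section (32 mm along y) splaying symmetrically in x. Each leg rises 672 mm vertically over 280 mm of horizontal reach and is 728 mm long along its own axis. Every leg's outer bottom edge rests on the floor and its outer top edge meets a bottom edge of the beam — the left legs (tilting toward +x) meet the beam's −x bottom edge, the right legs (their mirror images, tilting toward −x) meet its +x bottom edge — so the leg tops tuck under the beam, the beam's underside is 672 mm above the floor, and the feet are 651 mm apart outside-to-outside with the beam centred between them. The two leg pairs are set in 48 mm from either end of the beam.


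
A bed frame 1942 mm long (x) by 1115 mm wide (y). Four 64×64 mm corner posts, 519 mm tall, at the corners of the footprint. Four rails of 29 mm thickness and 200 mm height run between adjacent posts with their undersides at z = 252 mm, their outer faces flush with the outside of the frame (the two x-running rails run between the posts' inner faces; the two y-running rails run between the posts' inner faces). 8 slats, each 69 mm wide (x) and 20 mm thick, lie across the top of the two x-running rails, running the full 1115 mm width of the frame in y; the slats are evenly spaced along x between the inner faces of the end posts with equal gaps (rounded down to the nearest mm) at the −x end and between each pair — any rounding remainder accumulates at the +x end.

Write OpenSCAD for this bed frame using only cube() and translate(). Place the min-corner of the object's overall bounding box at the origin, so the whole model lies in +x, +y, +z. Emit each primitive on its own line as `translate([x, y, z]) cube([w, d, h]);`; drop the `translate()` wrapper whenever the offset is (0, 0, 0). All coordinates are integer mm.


cube([64, 64, 519]);
translate([0, 1051, 0]) cube([64, 64, 519]);
translate([1878, 0, 0]) cube([64, 64, 519]);
translate([1878, 1051, 0]) cube([64, 64, 519]);
translate([64, 0, 252]) cube([1814, 29, 200]);
translate([64, 1086, 252]) cube([1814, 29, 200]);
translate([0, 64, 252]) cube([29, 987, 200]);
translate([1913, 64, 252]) cube([29, 987, 200]);
translate([204, 0, 452]) cube([69, 1115, 20]);
translate([413, 0, 452]) cube([69, 1115, 20]);
translate([622, 0, 452]) cube([69, 1115, 20]);
translate([831, 0, 452]) cube([69, 1115, 20]);
translate([1040, 0, 452]) cube([69, 1115, 20]);
translate([1249, 0, 452]) cube([69, 1115, 20]);
translate([1458, 0, 452]) cube([69, 1115, 20]);
translate([1667, 0, 452]) cube([69, 1115, 20]);


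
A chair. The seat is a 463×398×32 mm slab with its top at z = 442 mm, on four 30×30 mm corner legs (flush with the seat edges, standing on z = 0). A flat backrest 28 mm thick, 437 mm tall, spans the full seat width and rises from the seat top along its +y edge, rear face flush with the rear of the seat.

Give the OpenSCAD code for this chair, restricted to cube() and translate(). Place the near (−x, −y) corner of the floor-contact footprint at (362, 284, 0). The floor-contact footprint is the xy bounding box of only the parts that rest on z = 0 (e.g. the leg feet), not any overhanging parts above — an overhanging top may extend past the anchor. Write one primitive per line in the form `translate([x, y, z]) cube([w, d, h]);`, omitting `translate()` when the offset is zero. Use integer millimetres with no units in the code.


translate([362, 284, 410]) cube([463, 398, 32]);
translate([362, 284, 0]) cube([30, 30, 410]);
translate([795, 284, 0]) cube([30, 30, 410]);
translate([362, 652, 0]) cube([30, 30, 410]);
translate([795, 652, 0]) cube([30, 30, 410]);
translate([362, 654, 442]) cube([463, 28, 437]);


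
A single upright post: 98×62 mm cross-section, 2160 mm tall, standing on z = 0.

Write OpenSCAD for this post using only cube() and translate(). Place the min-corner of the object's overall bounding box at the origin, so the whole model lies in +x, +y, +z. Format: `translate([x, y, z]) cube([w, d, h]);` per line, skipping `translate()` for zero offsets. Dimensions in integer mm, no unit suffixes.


cube([98, 62, 2160]);


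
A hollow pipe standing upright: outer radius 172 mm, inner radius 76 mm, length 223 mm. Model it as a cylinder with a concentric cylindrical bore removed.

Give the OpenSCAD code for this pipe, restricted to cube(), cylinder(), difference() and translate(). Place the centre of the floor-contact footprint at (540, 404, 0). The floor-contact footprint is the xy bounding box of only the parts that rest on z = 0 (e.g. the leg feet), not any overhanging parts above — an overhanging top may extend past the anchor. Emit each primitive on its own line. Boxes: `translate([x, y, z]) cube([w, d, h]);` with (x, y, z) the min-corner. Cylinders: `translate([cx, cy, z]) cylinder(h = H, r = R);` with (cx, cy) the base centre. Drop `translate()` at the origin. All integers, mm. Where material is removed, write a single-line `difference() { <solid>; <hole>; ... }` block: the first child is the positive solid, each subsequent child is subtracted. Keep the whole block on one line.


difference() { translate([540, 404, 0]) cylinder(h = 223, r = 172); translate([540, 404, 0]) cylinder(h = 223, r = 76); }


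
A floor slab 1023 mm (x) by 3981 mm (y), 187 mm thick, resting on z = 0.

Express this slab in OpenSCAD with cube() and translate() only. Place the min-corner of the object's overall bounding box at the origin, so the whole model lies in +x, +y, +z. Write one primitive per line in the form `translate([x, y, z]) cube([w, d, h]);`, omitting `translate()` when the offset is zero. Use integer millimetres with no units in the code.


cube([1023, 3981, 187]);


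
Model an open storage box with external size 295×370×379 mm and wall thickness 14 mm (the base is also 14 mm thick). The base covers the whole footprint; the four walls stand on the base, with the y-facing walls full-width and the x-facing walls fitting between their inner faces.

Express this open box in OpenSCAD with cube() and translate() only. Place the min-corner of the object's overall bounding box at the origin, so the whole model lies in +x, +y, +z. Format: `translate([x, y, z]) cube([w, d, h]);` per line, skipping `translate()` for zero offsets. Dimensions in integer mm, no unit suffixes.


cube([295, 370, 14]);
translate([0, 0, 14]) cube([295, 14, 365]);
translate([0, 356, 14]) cube([295, 14, 365]);
translate([0, 14, 14]) cube([14, 342, 365]);
translate([281, 14, 14]) cube([14, 342, 365]);


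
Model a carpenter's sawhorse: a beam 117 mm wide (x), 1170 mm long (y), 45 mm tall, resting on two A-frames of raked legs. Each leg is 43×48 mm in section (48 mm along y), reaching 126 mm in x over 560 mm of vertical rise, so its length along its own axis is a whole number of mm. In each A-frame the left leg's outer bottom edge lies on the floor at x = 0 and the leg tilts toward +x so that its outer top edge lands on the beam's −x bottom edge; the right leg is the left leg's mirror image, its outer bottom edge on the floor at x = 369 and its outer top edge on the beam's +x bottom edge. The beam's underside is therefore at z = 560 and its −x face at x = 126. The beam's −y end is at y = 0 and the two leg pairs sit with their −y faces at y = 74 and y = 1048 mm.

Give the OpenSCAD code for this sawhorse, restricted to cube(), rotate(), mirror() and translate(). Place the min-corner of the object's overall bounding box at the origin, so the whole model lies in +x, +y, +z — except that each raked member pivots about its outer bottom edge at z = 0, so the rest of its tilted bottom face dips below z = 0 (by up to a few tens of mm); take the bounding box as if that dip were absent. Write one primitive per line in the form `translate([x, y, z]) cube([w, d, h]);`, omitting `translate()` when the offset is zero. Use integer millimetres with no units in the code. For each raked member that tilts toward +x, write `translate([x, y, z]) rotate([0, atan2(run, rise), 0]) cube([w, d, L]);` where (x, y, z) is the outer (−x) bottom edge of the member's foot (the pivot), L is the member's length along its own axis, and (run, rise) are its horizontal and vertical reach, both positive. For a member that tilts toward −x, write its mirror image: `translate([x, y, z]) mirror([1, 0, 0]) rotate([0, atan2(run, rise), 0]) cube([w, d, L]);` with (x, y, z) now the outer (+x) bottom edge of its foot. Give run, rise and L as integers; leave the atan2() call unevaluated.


// leg length = √(126² + 560²) = 574
// right-leg outer foot x = 2·126 + 117 = 369
// beam min-corner = (126, 0, 560)
translate([126, 0, 560]) cube([117, 1170, 45]);
translate([0, 74, 0]) rotate([0, atan2(126, 560), 0]) cube([43, 48, 574]);
translate([369, 74, 0]) mirror([1, 0, 0]) rotate([0, atan2(126, 560), 0]) cube([43, 48, 574]);
translate([0, 1048, 0]) rotate([0, atan2(126, 560), 0]) cube([43, 48, 574]);
translate([369, 1048, 0]) mirror([1, 0, 0]) rotate([0, atan2(126, 560), 0]) cube([43, 48, 574]);


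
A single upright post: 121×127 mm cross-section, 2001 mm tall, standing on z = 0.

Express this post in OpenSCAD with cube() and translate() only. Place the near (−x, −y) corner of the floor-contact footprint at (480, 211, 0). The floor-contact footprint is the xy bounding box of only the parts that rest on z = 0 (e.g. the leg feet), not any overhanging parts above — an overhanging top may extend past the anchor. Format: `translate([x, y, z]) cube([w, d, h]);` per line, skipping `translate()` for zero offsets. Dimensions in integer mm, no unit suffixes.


translate([480, 211, 0]) cube([121, 127, 2001]);


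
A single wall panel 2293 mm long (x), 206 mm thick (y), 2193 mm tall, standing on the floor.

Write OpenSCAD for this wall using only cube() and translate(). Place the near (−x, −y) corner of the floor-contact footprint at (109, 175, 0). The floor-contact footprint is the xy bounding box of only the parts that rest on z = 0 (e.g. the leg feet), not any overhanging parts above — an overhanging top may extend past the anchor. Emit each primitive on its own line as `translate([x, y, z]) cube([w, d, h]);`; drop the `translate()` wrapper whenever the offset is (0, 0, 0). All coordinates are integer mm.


translate([109, 175, 0]) cube([2293, 206, 2193]);


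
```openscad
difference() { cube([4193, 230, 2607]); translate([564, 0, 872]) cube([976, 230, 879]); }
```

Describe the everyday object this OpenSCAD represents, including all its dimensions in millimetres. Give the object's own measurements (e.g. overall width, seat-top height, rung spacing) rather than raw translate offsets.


A wall 4193 mm long (x), 230 mm thick (y), 2607 mm tall, with a rectangular window opening cut through it. The opening is 976 mm wide and 879 mm tall; its sill is at z = 872 mm and its near (−x) edge is 564 mm from the wall's −x end. The opening passes through the full wall thickness.


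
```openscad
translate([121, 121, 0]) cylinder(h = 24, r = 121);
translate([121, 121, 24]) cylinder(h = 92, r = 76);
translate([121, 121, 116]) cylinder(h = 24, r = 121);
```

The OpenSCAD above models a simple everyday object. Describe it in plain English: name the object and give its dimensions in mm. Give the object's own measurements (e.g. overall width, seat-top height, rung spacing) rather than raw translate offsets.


A spool: two coaxial disc flanges of radius 121 mm and thickness 24 mm, joined by a core cylinder of radius 76 mm and height 92 mm. The lower flange rests on z = 0 and the three cylinders share a vertical axis.


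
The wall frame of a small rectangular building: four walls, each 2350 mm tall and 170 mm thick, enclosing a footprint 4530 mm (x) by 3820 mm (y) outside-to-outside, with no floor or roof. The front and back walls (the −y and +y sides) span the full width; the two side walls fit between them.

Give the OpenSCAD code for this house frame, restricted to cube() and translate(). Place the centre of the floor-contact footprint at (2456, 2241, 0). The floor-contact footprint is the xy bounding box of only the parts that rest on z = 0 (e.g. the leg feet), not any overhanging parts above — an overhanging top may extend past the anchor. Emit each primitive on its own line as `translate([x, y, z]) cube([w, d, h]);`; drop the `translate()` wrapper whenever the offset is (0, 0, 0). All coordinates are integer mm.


translate([191, 331, 0]) cube([4530, 170, 2350]);
translate([191, 3981, 0]) cube([4530, 170, 2350]);
translate([191, 501, 0]) cube([170, 3480, 2350]);
translate([4551, 501, 0]) cube([170, 3480, 2350]);


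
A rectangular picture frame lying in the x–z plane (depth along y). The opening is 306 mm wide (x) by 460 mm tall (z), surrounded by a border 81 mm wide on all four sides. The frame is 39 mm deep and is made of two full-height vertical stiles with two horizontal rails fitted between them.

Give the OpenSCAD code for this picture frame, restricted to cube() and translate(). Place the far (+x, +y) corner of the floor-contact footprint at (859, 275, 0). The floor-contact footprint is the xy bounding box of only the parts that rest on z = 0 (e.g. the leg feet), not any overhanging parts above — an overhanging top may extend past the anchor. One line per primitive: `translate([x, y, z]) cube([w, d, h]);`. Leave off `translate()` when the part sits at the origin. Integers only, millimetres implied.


translate([391, 236, 0]) cube([81, 39, 622]);
translate([778, 236, 0]) cube([81, 39, 622]);
translate([472, 236, 0]) cube([306, 39, 81]);
translate([472, 236, 541]) cube([306, 39, 81]);


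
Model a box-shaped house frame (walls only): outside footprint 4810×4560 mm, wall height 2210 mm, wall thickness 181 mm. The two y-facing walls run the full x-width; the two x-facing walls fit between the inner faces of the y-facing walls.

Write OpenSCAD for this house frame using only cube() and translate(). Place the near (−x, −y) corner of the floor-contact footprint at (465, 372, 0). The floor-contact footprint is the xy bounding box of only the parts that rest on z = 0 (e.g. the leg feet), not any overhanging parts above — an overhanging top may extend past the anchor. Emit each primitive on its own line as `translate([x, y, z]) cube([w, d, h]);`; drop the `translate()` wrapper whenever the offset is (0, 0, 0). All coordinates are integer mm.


translate([465, 372, 0]) cube([4810, 181, 2210]);
translate([465, 4751, 0]) cube([4810, 181, 2210]);
translate([465, 553, 0]) cube([181, 4198, 2210]);
translate([5094, 553, 0]) cube([181, 4198, 2210]);


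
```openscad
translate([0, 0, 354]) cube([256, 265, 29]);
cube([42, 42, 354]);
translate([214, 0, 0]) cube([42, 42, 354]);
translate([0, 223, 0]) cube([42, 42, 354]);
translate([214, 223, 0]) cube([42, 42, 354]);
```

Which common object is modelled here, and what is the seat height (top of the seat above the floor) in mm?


A stool. The seat height is 383 mm.

A 256×265×29 slab at z = 354 on four corner posts — a stool. The seat top is 354 + 29 = 383 mm.


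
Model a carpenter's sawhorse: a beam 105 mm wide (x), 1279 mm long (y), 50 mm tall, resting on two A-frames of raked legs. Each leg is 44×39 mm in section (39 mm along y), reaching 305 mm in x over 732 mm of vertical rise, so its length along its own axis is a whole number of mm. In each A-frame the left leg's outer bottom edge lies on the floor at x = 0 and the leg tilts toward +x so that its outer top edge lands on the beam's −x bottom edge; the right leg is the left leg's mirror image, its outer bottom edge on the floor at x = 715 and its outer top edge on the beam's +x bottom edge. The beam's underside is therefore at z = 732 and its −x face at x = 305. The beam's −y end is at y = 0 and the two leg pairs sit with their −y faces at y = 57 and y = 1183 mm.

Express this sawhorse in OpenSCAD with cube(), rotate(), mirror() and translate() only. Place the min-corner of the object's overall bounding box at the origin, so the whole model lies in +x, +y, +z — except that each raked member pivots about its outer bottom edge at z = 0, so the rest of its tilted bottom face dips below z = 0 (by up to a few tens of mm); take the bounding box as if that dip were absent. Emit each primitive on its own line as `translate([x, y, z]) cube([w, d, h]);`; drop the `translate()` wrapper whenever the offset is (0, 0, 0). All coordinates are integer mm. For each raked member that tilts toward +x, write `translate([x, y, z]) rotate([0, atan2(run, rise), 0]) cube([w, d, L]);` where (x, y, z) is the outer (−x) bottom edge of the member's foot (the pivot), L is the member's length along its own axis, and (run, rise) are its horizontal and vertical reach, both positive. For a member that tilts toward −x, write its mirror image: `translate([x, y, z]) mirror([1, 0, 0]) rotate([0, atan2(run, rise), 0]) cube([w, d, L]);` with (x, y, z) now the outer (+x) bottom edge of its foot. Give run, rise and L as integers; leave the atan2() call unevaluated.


translate([305, 0, 732]) cube([105, 1279, 50]);
translate([0, 57, 0]) rotate([0, atan2(305, 732), 0]) cube([44, 39, 793]);
translate([715, 57, 0]) mirror([1, 0, 0]) rotate([0, atan2(305, 732), 0]) cube([44, 39, 793]);
translate([0, 1183, 0]) rotate([0, atan2(305, 732), 0]) cube([44, 39, 793]);
translate([715, 1183, 0]) mirror([1, 0, 0]) rotate([0, atan2(305, 732), 0]) cube([44, 39, 793]);


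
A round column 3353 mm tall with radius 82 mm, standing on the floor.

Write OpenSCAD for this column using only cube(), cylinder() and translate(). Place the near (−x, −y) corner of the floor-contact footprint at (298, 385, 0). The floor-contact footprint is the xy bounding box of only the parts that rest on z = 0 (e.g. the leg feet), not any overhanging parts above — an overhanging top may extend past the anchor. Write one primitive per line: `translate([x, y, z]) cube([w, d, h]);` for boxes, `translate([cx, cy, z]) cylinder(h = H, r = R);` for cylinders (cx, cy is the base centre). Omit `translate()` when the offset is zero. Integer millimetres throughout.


translate([380, 467, 0]) cylinder(h = 3353, r = 82);


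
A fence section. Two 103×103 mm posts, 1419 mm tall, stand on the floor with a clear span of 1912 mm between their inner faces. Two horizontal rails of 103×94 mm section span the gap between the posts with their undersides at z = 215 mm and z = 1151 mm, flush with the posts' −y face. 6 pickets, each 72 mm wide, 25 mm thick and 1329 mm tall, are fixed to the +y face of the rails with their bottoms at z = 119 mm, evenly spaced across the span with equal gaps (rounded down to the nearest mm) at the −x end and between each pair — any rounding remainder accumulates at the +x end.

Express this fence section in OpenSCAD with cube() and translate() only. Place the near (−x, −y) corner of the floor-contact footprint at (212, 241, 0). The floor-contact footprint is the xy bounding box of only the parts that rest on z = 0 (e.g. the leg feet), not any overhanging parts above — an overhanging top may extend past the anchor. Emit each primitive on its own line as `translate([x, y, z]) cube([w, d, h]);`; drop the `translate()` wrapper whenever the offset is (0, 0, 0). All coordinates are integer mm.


translate([212, 241, 0]) cube([103, 103, 1419]);
translate([2227, 241, 0]) cube([103, 103, 1419]);
translate([315, 241, 215]) cube([1912, 103, 94]);
translate([315, 241, 1151]) cube([1912, 103, 94]);
translate([526, 344, 119]) cube([72, 25, 1329]);
translate([809, 344, 119]) cube([72, 25, 1329]);
translate([1092, 344, 119]) cube([72, 25, 1329]);
translate([1375, 344, 119]) cube([72, 25, 1329]);
translate([1658, 344, 119]) cube([72, 25, 1329]);
translate([1941, 344, 119]) cube([72, 25, 1329]);


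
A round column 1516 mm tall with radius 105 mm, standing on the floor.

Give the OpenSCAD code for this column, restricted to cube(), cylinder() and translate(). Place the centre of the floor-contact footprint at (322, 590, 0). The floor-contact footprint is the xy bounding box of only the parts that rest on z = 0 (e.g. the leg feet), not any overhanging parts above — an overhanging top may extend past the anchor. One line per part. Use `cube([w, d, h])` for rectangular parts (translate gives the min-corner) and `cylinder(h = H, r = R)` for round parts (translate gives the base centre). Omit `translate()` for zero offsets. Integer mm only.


translate([322, 590, 0]) cylinder(h = 1516, r = 105);


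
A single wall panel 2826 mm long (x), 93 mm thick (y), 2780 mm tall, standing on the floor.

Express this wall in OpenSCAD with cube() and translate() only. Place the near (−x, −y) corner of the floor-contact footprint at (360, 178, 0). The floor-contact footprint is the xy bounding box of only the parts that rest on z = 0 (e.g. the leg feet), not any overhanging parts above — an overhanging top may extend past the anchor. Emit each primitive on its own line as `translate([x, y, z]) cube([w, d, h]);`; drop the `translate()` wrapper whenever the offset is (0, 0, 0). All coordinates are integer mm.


translate([360, 178, 0]) cube([2826, 93, 2780]);


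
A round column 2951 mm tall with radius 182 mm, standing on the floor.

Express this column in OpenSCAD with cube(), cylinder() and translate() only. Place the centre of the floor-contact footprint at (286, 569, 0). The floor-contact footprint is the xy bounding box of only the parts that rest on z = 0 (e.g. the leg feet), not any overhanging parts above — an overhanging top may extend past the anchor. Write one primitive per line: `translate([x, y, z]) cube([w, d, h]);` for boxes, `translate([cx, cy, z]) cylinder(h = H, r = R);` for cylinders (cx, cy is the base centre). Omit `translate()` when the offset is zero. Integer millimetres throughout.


translate([286, 569, 0]) cylinder(h = 2951, r = 182);


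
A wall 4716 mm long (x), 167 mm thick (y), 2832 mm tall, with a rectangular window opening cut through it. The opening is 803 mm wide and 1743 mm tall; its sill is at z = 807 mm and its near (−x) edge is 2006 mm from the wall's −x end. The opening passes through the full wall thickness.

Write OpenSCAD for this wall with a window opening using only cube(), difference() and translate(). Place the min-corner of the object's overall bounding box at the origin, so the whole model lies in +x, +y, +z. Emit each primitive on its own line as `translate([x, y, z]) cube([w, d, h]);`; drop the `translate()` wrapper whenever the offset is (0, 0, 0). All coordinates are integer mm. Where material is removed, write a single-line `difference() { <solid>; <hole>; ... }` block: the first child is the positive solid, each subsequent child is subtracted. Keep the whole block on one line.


difference() { cube([4716, 167, 2832]); translate([2006, 0, 807]) cube([803, 167, 1743]); }


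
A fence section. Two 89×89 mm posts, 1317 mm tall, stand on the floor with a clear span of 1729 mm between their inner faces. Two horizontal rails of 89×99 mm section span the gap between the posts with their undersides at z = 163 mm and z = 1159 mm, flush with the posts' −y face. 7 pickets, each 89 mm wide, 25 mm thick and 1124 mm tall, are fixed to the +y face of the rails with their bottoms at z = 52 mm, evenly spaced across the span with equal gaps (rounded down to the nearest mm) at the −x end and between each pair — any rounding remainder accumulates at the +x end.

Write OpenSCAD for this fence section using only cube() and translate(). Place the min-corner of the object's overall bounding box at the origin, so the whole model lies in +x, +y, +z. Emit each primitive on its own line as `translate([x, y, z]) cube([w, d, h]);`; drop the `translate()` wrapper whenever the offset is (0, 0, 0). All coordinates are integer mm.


cube([89, 89, 1317]);
translate([1818, 0, 0]) cube([89, 89, 1317]);
translate([89, 0, 163]) cube([1729, 89, 99]);
translate([89, 0, 1159]) cube([1729, 89, 99]);
translate([227, 89, 52]) cube([89, 25, 1124]);
translate([454, 89, 52]) cube([89, 25, 1124]);
translate([681, 89, 52]) cube([89, 25, 1124]);
translate([908, 89, 52]) cube([89, 25, 1124]);
translate([1135, 89, 52]) cube([89, 25, 1124]);
translate([1362, 89, 52]) cube([89, 25, 1124]);
translate([1589, 89, 52]) cube([89, 25, 1124]);


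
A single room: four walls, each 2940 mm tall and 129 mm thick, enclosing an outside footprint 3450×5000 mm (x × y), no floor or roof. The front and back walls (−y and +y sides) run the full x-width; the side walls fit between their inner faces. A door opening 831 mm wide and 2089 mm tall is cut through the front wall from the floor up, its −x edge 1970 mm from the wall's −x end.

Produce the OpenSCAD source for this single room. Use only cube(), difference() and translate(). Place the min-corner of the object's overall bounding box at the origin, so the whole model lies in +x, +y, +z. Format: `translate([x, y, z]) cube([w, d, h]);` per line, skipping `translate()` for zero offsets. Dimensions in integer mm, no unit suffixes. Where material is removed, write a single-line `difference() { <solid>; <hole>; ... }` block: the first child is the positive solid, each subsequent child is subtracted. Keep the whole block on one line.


difference() { cube([3450, 129, 2940]); translate([1970, 0, 0]) cube([831, 129, 2089]); }
translate([0, 4871, 0]) cube([3450, 129, 2940]);
translate([0, 129, 0]) cube([129, 4742, 2940]);
translate([3321, 129, 0]) cube([129, 4742, 2940]);


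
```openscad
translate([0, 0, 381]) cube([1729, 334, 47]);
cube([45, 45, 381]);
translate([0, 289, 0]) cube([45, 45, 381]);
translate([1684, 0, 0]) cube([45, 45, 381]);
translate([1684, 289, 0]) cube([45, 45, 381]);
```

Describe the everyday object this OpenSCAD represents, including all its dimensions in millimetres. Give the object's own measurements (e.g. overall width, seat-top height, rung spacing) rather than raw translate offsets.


A long wooden bench with a 1729 mm (x) × 334 mm (y) seat, 47 mm thick, its top surface 428 mm above the floor. Four 45 mm square legs at the seat corners, flush with the edges, run from z = 0 to the seat underside.


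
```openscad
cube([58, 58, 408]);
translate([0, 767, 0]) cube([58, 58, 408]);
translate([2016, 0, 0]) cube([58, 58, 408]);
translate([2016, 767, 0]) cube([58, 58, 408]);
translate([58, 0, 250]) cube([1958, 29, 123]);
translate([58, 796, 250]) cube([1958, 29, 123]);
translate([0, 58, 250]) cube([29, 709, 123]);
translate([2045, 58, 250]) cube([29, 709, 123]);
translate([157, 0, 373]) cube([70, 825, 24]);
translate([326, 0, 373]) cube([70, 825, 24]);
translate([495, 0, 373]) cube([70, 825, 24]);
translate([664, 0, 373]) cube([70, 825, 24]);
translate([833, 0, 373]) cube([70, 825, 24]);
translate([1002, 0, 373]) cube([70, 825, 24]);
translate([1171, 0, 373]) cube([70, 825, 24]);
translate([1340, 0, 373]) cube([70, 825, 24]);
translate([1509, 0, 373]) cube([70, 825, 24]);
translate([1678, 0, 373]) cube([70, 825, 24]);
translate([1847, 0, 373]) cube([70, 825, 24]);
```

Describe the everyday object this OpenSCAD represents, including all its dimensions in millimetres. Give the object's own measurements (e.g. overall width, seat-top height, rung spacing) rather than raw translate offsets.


A bed frame 2074 mm long (x) by 825 mm wide (y). Four 58×58 mm corner posts, 408 mm tall, at the corners of the footprint. Four rails of 29 mm thickness and 123 mm height run between adjacent posts with their undersides at z = 250 mm, their outer faces flush with the outside of the frame (the two x-running rails run between the posts' inner faces; the two y-running rails run between the posts' inner faces). 11 slats, each 70 mm wide (x) and 24 mm thick, lie across the top of the two x-running rails, running the full 825 mm width of the frame in y; along x they sit between the end posts with a 99 mm gap after the −x posts and between neighbouring slats and before the +x posts.


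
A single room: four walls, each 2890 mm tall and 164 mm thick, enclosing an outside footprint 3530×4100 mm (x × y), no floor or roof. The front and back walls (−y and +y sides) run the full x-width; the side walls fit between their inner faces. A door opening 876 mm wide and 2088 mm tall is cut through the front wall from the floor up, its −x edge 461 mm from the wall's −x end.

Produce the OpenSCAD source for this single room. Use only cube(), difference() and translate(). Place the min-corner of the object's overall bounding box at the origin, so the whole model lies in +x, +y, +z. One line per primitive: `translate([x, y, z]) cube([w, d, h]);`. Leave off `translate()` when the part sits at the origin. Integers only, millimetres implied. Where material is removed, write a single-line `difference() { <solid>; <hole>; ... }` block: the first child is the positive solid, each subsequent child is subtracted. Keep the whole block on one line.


difference() { cube([3530, 164, 2890]); translate([461, 0, 0]) cube([876, 164, 2088]); }
translate([0, 3936, 0]) cube([3530, 164, 2890]);
translate([0, 164, 0]) cube([164, 3772, 2890]);
translate([3366, 164, 0]) cube([164, 3772, 2890]);


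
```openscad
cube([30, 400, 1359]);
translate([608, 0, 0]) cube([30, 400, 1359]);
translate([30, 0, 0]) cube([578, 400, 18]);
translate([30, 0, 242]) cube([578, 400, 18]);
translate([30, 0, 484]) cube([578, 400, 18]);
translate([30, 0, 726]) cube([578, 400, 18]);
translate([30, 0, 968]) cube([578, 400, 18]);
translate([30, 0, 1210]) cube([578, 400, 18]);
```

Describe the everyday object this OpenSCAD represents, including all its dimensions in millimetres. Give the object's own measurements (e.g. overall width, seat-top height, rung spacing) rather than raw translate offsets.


An open bookshelf. Two side panels, each 30 mm thick, 400 mm deep and 1359 mm tall, stand 638 mm apart (outside-to-outside). Between them sit 6 shelves, each 18 mm thick and 400 mm deep, spanning the full gap between the sides. The bottom shelf rests on the floor (its underside at z = 0) and the clear gap between one shelf's top and the next shelf's underside is 224 mm.


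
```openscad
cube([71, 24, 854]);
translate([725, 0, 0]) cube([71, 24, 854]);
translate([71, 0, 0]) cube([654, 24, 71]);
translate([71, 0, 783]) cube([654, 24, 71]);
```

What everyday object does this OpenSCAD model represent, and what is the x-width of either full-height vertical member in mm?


A picture frame. The border width is 71 mm.

Four thin pieces enclosing a rectangular opening — a picture frame. The two full-height stiles are 854 mm tall; the top rail sits at z = 783 and is 71 mm tall, so the border above the opening is 854 − 783 = 71 mm, matching the stile x-width.


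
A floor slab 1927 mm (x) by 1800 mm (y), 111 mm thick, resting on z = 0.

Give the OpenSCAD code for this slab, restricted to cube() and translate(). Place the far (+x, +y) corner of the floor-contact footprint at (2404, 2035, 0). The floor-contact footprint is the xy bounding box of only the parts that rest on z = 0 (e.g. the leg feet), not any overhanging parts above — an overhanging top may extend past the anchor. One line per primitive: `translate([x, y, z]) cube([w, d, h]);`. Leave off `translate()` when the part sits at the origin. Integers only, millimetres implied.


translate([477, 235, 0]) cube([1927, 1800, 111]);


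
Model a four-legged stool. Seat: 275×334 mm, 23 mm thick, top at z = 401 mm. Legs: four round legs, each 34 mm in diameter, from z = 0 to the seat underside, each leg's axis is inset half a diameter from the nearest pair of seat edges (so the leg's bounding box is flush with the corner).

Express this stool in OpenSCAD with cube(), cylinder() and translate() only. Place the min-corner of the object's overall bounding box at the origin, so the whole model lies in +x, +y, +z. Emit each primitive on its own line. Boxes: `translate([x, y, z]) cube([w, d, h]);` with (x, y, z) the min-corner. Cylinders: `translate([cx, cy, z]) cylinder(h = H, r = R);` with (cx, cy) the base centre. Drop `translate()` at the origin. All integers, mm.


translate([0, 0, 378]) cube([275, 334, 23]);
translate([17, 17, 0]) cylinder(h = 378, r = 17);
translate([258, 17, 0]) cylinder(h = 378, r = 17);
translate([17, 317, 0]) cylinder(h = 378, r = 17);
translate([258, 317, 0]) cylinder(h = 378, r = 17);


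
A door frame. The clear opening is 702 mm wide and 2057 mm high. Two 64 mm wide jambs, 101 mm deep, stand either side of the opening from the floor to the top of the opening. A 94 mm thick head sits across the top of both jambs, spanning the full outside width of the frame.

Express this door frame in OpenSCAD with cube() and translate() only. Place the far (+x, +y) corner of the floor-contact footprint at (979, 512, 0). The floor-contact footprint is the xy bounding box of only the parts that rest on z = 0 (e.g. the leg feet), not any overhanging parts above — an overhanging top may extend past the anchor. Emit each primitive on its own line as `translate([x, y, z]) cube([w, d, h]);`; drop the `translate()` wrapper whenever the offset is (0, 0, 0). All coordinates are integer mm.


translate([149, 411, 0]) cube([64, 101, 2057]);
translate([915, 411, 0]) cube([64, 101, 2057]);
translate([149, 411, 2057]) cube([830, 101, 94]);


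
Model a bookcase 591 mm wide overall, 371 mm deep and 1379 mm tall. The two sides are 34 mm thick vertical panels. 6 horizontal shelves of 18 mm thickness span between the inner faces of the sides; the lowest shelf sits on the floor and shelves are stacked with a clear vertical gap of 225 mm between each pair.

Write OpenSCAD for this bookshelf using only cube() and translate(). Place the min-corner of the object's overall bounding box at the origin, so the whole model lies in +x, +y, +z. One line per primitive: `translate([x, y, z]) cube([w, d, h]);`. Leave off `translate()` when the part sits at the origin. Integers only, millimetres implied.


cube([34, 371, 1379]);
translate([557, 0, 0]) cube([34, 371, 1379]);
translate([34, 0, 0]) cube([523, 371, 18]);
translate([34, 0, 243]) cube([523, 371, 18]);
translate([34, 0, 486]) cube([523, 371, 18]);
translate([34, 0, 729]) cube([523, 371, 18]);
translate([34, 0, 972]) cube([523, 371, 18]);
translate([34, 0, 1215]) cube([523, 371, 18]);


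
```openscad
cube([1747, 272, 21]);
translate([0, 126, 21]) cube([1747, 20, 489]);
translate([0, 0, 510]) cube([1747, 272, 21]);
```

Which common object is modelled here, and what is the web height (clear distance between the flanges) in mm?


An I-beam. The web height is 489 mm.

Two wide flanges with a thin centred web — an I-beam. Overall 531 mm minus two 21 mm flanges gives a web of 531 − 2·21 = 489 mm.


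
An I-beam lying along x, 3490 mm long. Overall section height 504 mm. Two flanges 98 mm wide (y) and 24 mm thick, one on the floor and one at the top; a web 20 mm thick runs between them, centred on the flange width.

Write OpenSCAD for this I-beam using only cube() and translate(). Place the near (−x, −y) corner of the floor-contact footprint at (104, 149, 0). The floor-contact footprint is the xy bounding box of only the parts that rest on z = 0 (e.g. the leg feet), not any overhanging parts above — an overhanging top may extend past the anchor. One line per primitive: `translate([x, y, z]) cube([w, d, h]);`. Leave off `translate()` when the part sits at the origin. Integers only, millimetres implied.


translate([104, 149, 0]) cube([3490, 98, 24]);
translate([104, 188, 24]) cube([3490, 20, 456]);
translate([104, 149, 480]) cube([3490, 98, 24]);


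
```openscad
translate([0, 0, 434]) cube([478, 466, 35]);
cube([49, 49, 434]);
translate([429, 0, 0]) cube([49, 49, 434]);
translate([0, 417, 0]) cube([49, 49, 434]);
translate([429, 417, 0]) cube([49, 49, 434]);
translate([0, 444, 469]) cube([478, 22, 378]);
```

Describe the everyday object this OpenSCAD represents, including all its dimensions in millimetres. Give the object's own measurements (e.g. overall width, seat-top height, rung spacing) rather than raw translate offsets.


A chair. The seat is a 478×466×35 mm slab with its top at z = 469 mm, on four 49×49 mm corner legs (flush with the seat edges, standing on z = 0). A flat backrest 22 mm thick, 378 mm tall, spans the full seat width and rises from the seat top along its +y edge, rear face flush with the rear of the seat.


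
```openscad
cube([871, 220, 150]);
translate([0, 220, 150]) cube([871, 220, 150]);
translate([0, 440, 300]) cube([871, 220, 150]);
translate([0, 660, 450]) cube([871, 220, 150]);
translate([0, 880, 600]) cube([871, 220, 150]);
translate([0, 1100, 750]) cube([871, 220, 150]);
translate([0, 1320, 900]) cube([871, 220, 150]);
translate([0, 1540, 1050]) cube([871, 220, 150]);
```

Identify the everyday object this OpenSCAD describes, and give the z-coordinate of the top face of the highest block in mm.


A staircase. The total rise is 1200 mm.

8 identical blocks, each offset up and back from the previous — a staircase. Each step is 150 mm tall and there are 8 of them, so the total rise is 8 × 150 = 1200 mm.


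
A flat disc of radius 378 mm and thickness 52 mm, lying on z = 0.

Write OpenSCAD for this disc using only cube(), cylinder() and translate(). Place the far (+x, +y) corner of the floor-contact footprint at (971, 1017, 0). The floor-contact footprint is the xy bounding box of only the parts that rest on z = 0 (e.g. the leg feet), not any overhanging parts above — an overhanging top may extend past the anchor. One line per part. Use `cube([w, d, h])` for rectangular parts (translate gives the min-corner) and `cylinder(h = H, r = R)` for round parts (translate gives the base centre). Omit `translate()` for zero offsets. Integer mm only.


translate([593, 639, 0]) cylinder(h = 52, r = 378);


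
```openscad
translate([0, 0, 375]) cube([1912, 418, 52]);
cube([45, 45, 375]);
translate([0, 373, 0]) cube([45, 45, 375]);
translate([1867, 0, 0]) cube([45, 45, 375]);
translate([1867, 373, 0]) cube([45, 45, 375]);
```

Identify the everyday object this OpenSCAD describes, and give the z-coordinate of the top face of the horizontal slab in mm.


A bench. The seat-top height is 427 mm.

A long slab on four corner posts — a bench. The slab sits at z = 375 with thickness 52, so the top is 375 + 52 = 427 mm.


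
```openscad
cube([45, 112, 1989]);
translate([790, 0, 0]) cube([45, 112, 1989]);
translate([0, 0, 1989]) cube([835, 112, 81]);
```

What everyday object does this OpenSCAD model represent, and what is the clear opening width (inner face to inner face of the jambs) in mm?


A door frame. The clear opening width is 745 mm.

Two 1989 mm tall posts with a header on top — a door frame. The left jamb is 45 mm wide at x = 0; the right jamb starts at x = 790. The clear opening is 790 − 45 = 745 mm.


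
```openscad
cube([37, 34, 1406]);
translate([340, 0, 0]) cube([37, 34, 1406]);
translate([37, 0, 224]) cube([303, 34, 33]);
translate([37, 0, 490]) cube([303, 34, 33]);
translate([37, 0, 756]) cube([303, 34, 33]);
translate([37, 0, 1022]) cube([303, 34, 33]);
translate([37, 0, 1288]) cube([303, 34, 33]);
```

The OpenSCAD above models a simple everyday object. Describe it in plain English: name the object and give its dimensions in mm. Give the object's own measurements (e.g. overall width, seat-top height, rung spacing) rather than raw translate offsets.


A straight ladder. Two 37×34 mm vertical rails, 1406 mm tall, stand 377 mm apart (outside-to-outside) with their front faces coplanar on the −y side. 5 rungs, each 34 mm deep and 33 mm tall, span between the inner faces of the rails, front faces flush with the rails. The lowest rung's underside is at z = 224 mm and rungs are spaced 266 mm apart (underside to underside).
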